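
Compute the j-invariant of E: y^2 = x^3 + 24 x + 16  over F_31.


Delta = -16(4 a^3 + 27 b^2) mod 31 = 20
-1728 * (4 a)^3 = -1728 * (4*24)^3 mod 31 = 30
j = 30 * 20^(-1) mod 31 = 17

j = 17 (mod 31)


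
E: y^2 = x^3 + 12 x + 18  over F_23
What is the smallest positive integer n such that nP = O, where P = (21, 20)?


Compute successive multiples of P until we hit O:
  1P = (21, 20)
  2P = (20, 22)
  3P = (9, 2)
  4P = (1, 10)
  5P = (7, 10)
  6P = (11, 20)
  7P = (14, 3)
  8P = (0, 8)
  ... (continuing to 29P)
  29P = O

ord(P) = 29


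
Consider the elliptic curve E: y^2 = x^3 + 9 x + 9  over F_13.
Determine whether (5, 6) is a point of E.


Check whether y^2 = x^3 + 9 x + 9 (mod 13) for (x, y) = (5, 6).
LHS: y^2 = 6^2 mod 13 = 10
RHS: x^3 + 9 x + 9 = 5^3 + 9*5 + 9 mod 13 = 10
LHS = RHS

Yes, on the curve


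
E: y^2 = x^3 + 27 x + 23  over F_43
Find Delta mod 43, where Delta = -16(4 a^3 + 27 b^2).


4 a^3 + 27 b^2 = 4*27^3 + 27*23^2 = 78732 + 14283 = 93015
Delta = -16 * (93015) = -1488240
Delta mod 43 = 33

Delta = 33 (mod 43)


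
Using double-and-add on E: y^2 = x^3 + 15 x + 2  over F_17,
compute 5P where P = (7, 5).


k = 5 = 101_2 (binary, LSB first: 101)
Double-and-add from P = (7, 5):
  bit 0 = 1: acc = O + (7, 5) = (7, 5)
  bit 1 = 0: acc unchanged = (7, 5)
  bit 2 = 1: acc = (7, 5) + (6, 6) = (5, 10)

5P = (5, 10)


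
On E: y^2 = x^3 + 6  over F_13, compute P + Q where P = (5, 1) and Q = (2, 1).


P != Q, so use the chord formula.
s = (y2 - y1) / (x2 - x1) = (0) / (10) mod 13 = 0
x3 = s^2 - x1 - x2 mod 13 = 0^2 - 5 - 2 = 6
y3 = s (x1 - x3) - y1 mod 13 = 0 * (5 - 6) - 1 = 12

P + Q = (6, 12)


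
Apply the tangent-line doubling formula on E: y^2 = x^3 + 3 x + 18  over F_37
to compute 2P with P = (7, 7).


Doubling: s = (3 x1^2 + a) / (2 y1)
s = (3*7^2 + 3) / (2*7) mod 37 = 16
x3 = s^2 - 2 x1 mod 37 = 16^2 - 2*7 = 20
y3 = s (x1 - x3) - y1 mod 37 = 16 * (7 - 20) - 7 = 7

2P = (20, 7)


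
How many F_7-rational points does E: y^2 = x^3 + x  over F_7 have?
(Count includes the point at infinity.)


For each x in F_7, count y with y^2 = x^3 + 1 x + 0 mod 7:
  x = 0: RHS = 0, y in [0]  -> 1 point(s)
  x = 1: RHS = 2, y in [3, 4]  -> 2 point(s)
  x = 3: RHS = 2, y in [3, 4]  -> 2 point(s)
  x = 5: RHS = 4, y in [2, 5]  -> 2 point(s)
Affine points: 7. Add the point at infinity: total = 8.

#E(F_7) = 8


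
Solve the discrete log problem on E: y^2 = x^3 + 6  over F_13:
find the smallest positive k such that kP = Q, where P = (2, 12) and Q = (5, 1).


Enumerate multiples of P until we hit Q = (5, 1):
  1P = (2, 12)
  2P = (6, 12)
  3P = (5, 1)
Match found at i = 3.

k = 3


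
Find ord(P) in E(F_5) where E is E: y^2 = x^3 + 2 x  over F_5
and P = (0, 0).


Compute successive multiples of P until we hit O:
  1P = (0, 0)
  2P = O

ord(P) = 2


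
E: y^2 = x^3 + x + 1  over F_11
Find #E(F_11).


For each x in F_11, count y with y^2 = x^3 + 1 x + 1 mod 11:
  x = 0: RHS = 1, y in [1, 10]  -> 2 point(s)
  x = 1: RHS = 3, y in [5, 6]  -> 2 point(s)
  x = 2: RHS = 0, y in [0]  -> 1 point(s)
  x = 3: RHS = 9, y in [3, 8]  -> 2 point(s)
  x = 4: RHS = 3, y in [5, 6]  -> 2 point(s)
  x = 6: RHS = 3, y in [5, 6]  -> 2 point(s)
  x = 8: RHS = 4, y in [2, 9]  -> 2 point(s)
Affine points: 13. Add the point at infinity: total = 14.

#E(F_11) = 14


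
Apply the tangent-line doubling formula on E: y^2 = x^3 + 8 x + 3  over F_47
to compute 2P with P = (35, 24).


Doubling: s = (3 x1^2 + a) / (2 y1)
s = (3*35^2 + 8) / (2*24) mod 47 = 17
x3 = s^2 - 2 x1 mod 47 = 17^2 - 2*35 = 31
y3 = s (x1 - x3) - y1 mod 47 = 17 * (35 - 31) - 24 = 44

2P = (31, 44)


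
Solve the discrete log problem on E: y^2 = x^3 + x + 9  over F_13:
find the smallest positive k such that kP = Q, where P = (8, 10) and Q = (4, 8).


Enumerate multiples of P until we hit Q = (4, 8):
  1P = (8, 10)
  2P = (0, 10)
  3P = (5, 3)
  4P = (4, 8)
Match found at i = 4.

k = 4


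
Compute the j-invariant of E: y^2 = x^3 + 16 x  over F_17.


Delta = -16(4 a^3 + 27 b^2) mod 17 = 13
-1728 * (4 a)^3 = -1728 * (4*16)^3 mod 17 = 7
j = 7 * 13^(-1) mod 17 = 11

j = 11 (mod 17)


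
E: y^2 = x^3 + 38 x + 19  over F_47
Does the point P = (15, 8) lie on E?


Check whether y^2 = x^3 + 38 x + 19 (mod 47) for (x, y) = (15, 8).
LHS: y^2 = 8^2 mod 47 = 17
RHS: x^3 + 38 x + 19 = 15^3 + 38*15 + 19 mod 47 = 16
LHS != RHS

No, not on the curve


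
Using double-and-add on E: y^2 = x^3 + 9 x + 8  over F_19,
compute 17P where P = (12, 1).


k = 17 = 10001_2 (binary, LSB first: 10001)
Double-and-add from P = (12, 1):
  bit 0 = 1: acc = O + (12, 1) = (12, 1)
  bit 1 = 0: acc unchanged = (12, 1)
  bit 2 = 0: acc unchanged = (12, 1)
  bit 3 = 0: acc unchanged = (12, 1)
  bit 4 = 1: acc = (12, 1) + (5, 11) = (18, 13)

17P = (18, 13)


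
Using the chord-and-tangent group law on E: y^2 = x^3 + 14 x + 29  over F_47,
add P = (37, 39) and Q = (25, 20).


P != Q, so use the chord formula.
s = (y2 - y1) / (x2 - x1) = (28) / (35) mod 47 = 29
x3 = s^2 - x1 - x2 mod 47 = 29^2 - 37 - 25 = 27
y3 = s (x1 - x3) - y1 mod 47 = 29 * (37 - 27) - 39 = 16

P + Q = (27, 16)


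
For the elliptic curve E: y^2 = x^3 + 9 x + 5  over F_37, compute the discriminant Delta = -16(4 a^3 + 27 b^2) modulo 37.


4 a^3 + 27 b^2 = 4*9^3 + 27*5^2 = 2916 + 675 = 3591
Delta = -16 * (3591) = -57456
Delta mod 37 = 5

Delta = 5 (mod 37)


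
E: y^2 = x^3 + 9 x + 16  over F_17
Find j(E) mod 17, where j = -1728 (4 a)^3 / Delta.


Delta = -16(4 a^3 + 27 b^2) mod 17 = 2
-1728 * (4 a)^3 = -1728 * (4*9)^3 mod 17 = 14
j = 14 * 2^(-1) mod 17 = 7

j = 7 (mod 17)


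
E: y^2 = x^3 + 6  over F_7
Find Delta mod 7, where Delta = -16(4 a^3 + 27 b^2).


4 a^3 + 27 b^2 = 4*0^3 + 27*6^2 = 0 + 972 = 972
Delta = -16 * (972) = -15552
Delta mod 7 = 2

Delta = 2 (mod 7)


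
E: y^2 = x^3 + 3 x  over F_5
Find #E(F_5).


For each x in F_5, count y with y^2 = x^3 + 3 x + 0 mod 5:
  x = 0: RHS = 0, y in [0]  -> 1 point(s)
  x = 1: RHS = 4, y in [2, 3]  -> 2 point(s)
  x = 2: RHS = 4, y in [2, 3]  -> 2 point(s)
  x = 3: RHS = 1, y in [1, 4]  -> 2 point(s)
  x = 4: RHS = 1, y in [1, 4]  -> 2 point(s)
Affine points: 9. Add the point at infinity: total = 10.

#E(F_5) = 10


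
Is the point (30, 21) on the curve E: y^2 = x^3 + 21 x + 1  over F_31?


Check whether y^2 = x^3 + 21 x + 1 (mod 31) for (x, y) = (30, 21).
LHS: y^2 = 21^2 mod 31 = 7
RHS: x^3 + 21 x + 1 = 30^3 + 21*30 + 1 mod 31 = 10
LHS != RHS

No, not on the curve


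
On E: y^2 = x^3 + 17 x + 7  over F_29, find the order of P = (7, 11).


Compute successive multiples of P until we hit O:
  1P = (7, 11)
  2P = (20, 16)
  3P = (26, 4)
  4P = (2, 7)
  5P = (16, 5)
  6P = (0, 23)
  7P = (6, 8)
  8P = (25, 22)
  ... (continuing to 28P)
  28P = O

ord(P) = 28


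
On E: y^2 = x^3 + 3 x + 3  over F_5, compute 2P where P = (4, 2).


Doubling: s = (3 x1^2 + a) / (2 y1)
s = (3*4^2 + 3) / (2*2) mod 5 = 4
x3 = s^2 - 2 x1 mod 5 = 4^2 - 2*4 = 3
y3 = s (x1 - x3) - y1 mod 5 = 4 * (4 - 3) - 2 = 2

2P = (3, 2)


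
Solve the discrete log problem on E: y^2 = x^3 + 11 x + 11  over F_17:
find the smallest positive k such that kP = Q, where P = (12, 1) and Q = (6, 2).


Enumerate multiples of P until we hit Q = (6, 2):
  1P = (12, 1)
  2P = (6, 2)
Match found at i = 2.

k = 2


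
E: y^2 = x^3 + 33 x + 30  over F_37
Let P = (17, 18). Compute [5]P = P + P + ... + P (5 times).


k = 5 = 101_2 (binary, LSB first: 101)
Double-and-add from P = (17, 18):
  bit 0 = 1: acc = O + (17, 18) = (17, 18)
  bit 1 = 0: acc unchanged = (17, 18)
  bit 2 = 1: acc = (17, 18) + (32, 6) = (36, 12)

5P = (36, 12)


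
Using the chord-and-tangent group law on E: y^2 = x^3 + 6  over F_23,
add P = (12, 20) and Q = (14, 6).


P != Q, so use the chord formula.
s = (y2 - y1) / (x2 - x1) = (9) / (2) mod 23 = 16
x3 = s^2 - x1 - x2 mod 23 = 16^2 - 12 - 14 = 0
y3 = s (x1 - x3) - y1 mod 23 = 16 * (12 - 0) - 20 = 11

P + Q = (0, 11)


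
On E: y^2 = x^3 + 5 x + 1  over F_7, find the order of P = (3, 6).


Compute successive multiples of P until we hit O:
  1P = (3, 6)
  2P = (5, 5)
  3P = (1, 0)
  4P = (5, 2)
  5P = (3, 1)
  6P = O

ord(P) = 6


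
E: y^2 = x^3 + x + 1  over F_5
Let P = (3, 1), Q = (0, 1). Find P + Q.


P != Q, so use the chord formula.
s = (y2 - y1) / (x2 - x1) = (0) / (2) mod 5 = 0
x3 = s^2 - x1 - x2 mod 5 = 0^2 - 3 - 0 = 2
y3 = s (x1 - x3) - y1 mod 5 = 0 * (3 - 2) - 1 = 4

P + Q = (2, 4)


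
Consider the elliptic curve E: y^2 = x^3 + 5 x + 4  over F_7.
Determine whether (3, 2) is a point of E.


Check whether y^2 = x^3 + 5 x + 4 (mod 7) for (x, y) = (3, 2).
LHS: y^2 = 2^2 mod 7 = 4
RHS: x^3 + 5 x + 4 = 3^3 + 5*3 + 4 mod 7 = 4
LHS = RHS

Yes, on the curve


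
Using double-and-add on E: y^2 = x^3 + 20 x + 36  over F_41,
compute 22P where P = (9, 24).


k = 22 = 10110_2 (binary, LSB first: 01101)
Double-and-add from P = (9, 24):
  bit 0 = 0: acc unchanged = O
  bit 1 = 1: acc = O + (13, 19) = (13, 19)
  bit 2 = 1: acc = (13, 19) + (19, 10) = (1, 4)
  bit 3 = 0: acc unchanged = (1, 4)
  bit 4 = 1: acc = (1, 4) + (26, 25) = (13, 22)

22P = (13, 22)


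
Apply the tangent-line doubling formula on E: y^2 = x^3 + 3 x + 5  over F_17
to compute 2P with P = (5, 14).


Doubling: s = (3 x1^2 + a) / (2 y1)
s = (3*5^2 + 3) / (2*14) mod 17 = 4
x3 = s^2 - 2 x1 mod 17 = 4^2 - 2*5 = 6
y3 = s (x1 - x3) - y1 mod 17 = 4 * (5 - 6) - 14 = 16

2P = (6, 16)


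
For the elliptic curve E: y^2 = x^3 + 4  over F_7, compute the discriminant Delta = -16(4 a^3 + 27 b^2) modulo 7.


4 a^3 + 27 b^2 = 4*0^3 + 27*4^2 = 0 + 432 = 432
Delta = -16 * (432) = -6912
Delta mod 7 = 4

Delta = 4 (mod 7)


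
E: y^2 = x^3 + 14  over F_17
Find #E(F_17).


For each x in F_17, count y with y^2 = x^3 + 0 x + 14 mod 17:
  x = 1: RHS = 15, y in [7, 10]  -> 2 point(s)
  x = 6: RHS = 9, y in [3, 14]  -> 2 point(s)
  x = 7: RHS = 0, y in [0]  -> 1 point(s)
  x = 8: RHS = 16, y in [4, 13]  -> 2 point(s)
  x = 11: RHS = 2, y in [6, 11]  -> 2 point(s)
  x = 12: RHS = 8, y in [5, 12]  -> 2 point(s)
  x = 13: RHS = 1, y in [1, 16]  -> 2 point(s)
  x = 14: RHS = 4, y in [2, 15]  -> 2 point(s)
  x = 16: RHS = 13, y in [8, 9]  -> 2 point(s)
Affine points: 17. Add the point at infinity: total = 18.

#E(F_17) = 18


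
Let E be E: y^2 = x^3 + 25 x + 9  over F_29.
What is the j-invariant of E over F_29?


Delta = -16(4 a^3 + 27 b^2) mod 29 = 18
-1728 * (4 a)^3 = -1728 * (4*25)^3 mod 29 = 3
j = 3 * 18^(-1) mod 29 = 5

j = 5 (mod 29)


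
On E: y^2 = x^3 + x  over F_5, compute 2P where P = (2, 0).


k = 2 = 10_2 (binary, LSB first: 01)
Double-and-add from P = (2, 0):
  bit 0 = 0: acc unchanged = O
  bit 1 = 1: acc = O + O = O

2P = O


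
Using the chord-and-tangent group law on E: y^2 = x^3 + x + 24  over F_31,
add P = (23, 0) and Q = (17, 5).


P != Q, so use the chord formula.
s = (y2 - y1) / (x2 - x1) = (5) / (25) mod 31 = 25
x3 = s^2 - x1 - x2 mod 31 = 25^2 - 23 - 17 = 27
y3 = s (x1 - x3) - y1 mod 31 = 25 * (23 - 27) - 0 = 24

P + Q = (27, 24)


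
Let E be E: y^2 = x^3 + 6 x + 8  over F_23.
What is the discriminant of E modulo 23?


4 a^3 + 27 b^2 = 4*6^3 + 27*8^2 = 864 + 1728 = 2592
Delta = -16 * (2592) = -41472
Delta mod 23 = 20

Delta = 20 (mod 23)


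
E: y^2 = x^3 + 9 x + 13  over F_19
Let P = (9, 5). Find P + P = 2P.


Doubling: s = (3 x1^2 + a) / (2 y1)
s = (3*9^2 + 9) / (2*5) mod 19 = 10
x3 = s^2 - 2 x1 mod 19 = 10^2 - 2*9 = 6
y3 = s (x1 - x3) - y1 mod 19 = 10 * (9 - 6) - 5 = 6

2P = (6, 6)


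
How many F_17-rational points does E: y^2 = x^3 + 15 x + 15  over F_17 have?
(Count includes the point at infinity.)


For each x in F_17, count y with y^2 = x^3 + 15 x + 15 mod 17:
  x = 0: RHS = 15, y in [7, 10]  -> 2 point(s)
  x = 2: RHS = 2, y in [6, 11]  -> 2 point(s)
  x = 3: RHS = 2, y in [6, 11]  -> 2 point(s)
  x = 6: RHS = 15, y in [7, 10]  -> 2 point(s)
  x = 7: RHS = 4, y in [2, 15]  -> 2 point(s)
  x = 8: RHS = 1, y in [1, 16]  -> 2 point(s)
  x = 10: RHS = 9, y in [3, 14]  -> 2 point(s)
  x = 11: RHS = 15, y in [7, 10]  -> 2 point(s)
  x = 12: RHS = 2, y in [6, 11]  -> 2 point(s)
  x = 16: RHS = 16, y in [4, 13]  -> 2 point(s)
Affine points: 20. Add the point at infinity: total = 21.

#E(F_17) = 21


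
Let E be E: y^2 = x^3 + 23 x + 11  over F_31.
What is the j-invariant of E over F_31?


Delta = -16(4 a^3 + 27 b^2) mod 31 = 26
-1728 * (4 a)^3 = -1728 * (4*23)^3 mod 31 = 23
j = 23 * 26^(-1) mod 31 = 14

j = 14 (mod 31)


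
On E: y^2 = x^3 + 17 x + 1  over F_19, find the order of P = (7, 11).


Compute successive multiples of P until we hit O:
  1P = (7, 11)
  2P = (2, 9)
  3P = (17, 4)
  4P = (1, 0)
  5P = (17, 15)
  6P = (2, 10)
  7P = (7, 8)
  8P = O

ord(P) = 8


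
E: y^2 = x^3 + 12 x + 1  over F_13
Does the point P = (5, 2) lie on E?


Check whether y^2 = x^3 + 12 x + 1 (mod 13) for (x, y) = (5, 2).
LHS: y^2 = 2^2 mod 13 = 4
RHS: x^3 + 12 x + 1 = 5^3 + 12*5 + 1 mod 13 = 4
LHS = RHS

Yes, on the curve


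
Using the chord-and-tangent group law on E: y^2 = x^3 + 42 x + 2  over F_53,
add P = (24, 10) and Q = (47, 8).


P != Q, so use the chord formula.
s = (y2 - y1) / (x2 - x1) = (51) / (23) mod 53 = 46
x3 = s^2 - x1 - x2 mod 53 = 46^2 - 24 - 47 = 31
y3 = s (x1 - x3) - y1 mod 53 = 46 * (24 - 31) - 10 = 39

P + Q = (31, 39)


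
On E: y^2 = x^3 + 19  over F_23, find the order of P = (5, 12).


Compute successive multiples of P until we hit O:
  1P = (5, 12)
  2P = (3, 0)
  3P = (5, 11)
  4P = O

ord(P) = 4


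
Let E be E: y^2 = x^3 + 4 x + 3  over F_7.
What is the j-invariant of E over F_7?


Delta = -16(4 a^3 + 27 b^2) mod 7 = 3
-1728 * (4 a)^3 = -1728 * (4*4)^3 mod 7 = 1
j = 1 * 3^(-1) mod 7 = 5

j = 5 (mod 7)


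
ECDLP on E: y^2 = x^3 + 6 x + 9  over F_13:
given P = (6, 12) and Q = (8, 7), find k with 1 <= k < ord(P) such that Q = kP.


Enumerate multiples of P until we hit Q = (8, 7):
  1P = (6, 12)
  2P = (0, 10)
  3P = (10, 4)
  4P = (1, 4)
  5P = (7, 2)
  6P = (9, 5)
  7P = (2, 9)
  8P = (8, 6)
  9P = (8, 7)
Match found at i = 9.

k = 9


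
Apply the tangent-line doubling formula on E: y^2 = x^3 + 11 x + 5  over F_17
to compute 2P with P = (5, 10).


Doubling: s = (3 x1^2 + a) / (2 y1)
s = (3*5^2 + 11) / (2*10) mod 17 = 6
x3 = s^2 - 2 x1 mod 17 = 6^2 - 2*5 = 9
y3 = s (x1 - x3) - y1 mod 17 = 6 * (5 - 9) - 10 = 0

2P = (9, 0)


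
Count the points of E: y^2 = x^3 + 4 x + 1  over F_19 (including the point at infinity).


For each x in F_19, count y with y^2 = x^3 + 4 x + 1 mod 19:
  x = 0: RHS = 1, y in [1, 18]  -> 2 point(s)
  x = 1: RHS = 6, y in [5, 14]  -> 2 point(s)
  x = 2: RHS = 17, y in [6, 13]  -> 2 point(s)
  x = 4: RHS = 5, y in [9, 10]  -> 2 point(s)
  x = 7: RHS = 11, y in [7, 12]  -> 2 point(s)
  x = 9: RHS = 6, y in [5, 14]  -> 2 point(s)
  x = 15: RHS = 16, y in [4, 15]  -> 2 point(s)
  x = 16: RHS = 0, y in [0]  -> 1 point(s)
  x = 17: RHS = 4, y in [2, 17]  -> 2 point(s)
Affine points: 17. Add the point at infinity: total = 18.

#E(F_19) = 18


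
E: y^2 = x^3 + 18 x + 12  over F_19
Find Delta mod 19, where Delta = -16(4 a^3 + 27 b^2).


4 a^3 + 27 b^2 = 4*18^3 + 27*12^2 = 23328 + 3888 = 27216
Delta = -16 * (27216) = -435456
Delta mod 19 = 5

Delta = 5 (mod 19)


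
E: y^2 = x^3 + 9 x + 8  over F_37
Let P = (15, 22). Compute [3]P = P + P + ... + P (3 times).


k = 3 = 11_2 (binary, LSB first: 11)
Double-and-add from P = (15, 22):
  bit 0 = 1: acc = O + (15, 22) = (15, 22)
  bit 1 = 1: acc = (15, 22) + (34, 19) = (24, 32)

3P = (24, 32)


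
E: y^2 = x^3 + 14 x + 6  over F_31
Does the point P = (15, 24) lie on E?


Check whether y^2 = x^3 + 14 x + 6 (mod 31) for (x, y) = (15, 24).
LHS: y^2 = 24^2 mod 31 = 18
RHS: x^3 + 14 x + 6 = 15^3 + 14*15 + 6 mod 31 = 26
LHS != RHS

No, not on the curve


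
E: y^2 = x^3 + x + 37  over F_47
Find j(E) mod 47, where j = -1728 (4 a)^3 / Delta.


Delta = -16(4 a^3 + 27 b^2) mod 47 = 23
-1728 * (4 a)^3 = -1728 * (4*1)^3 mod 47 = 46
j = 46 * 23^(-1) mod 47 = 2

j = 2 (mod 47)


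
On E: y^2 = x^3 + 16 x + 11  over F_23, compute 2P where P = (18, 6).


Doubling: s = (3 x1^2 + a) / (2 y1)
s = (3*18^2 + 16) / (2*6) mod 23 = 21
x3 = s^2 - 2 x1 mod 23 = 21^2 - 2*18 = 14
y3 = s (x1 - x3) - y1 mod 23 = 21 * (18 - 14) - 6 = 9

2P = (14, 9)


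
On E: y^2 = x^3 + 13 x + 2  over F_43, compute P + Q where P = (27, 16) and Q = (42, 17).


P != Q, so use the chord formula.
s = (y2 - y1) / (x2 - x1) = (1) / (15) mod 43 = 23
x3 = s^2 - x1 - x2 mod 43 = 23^2 - 27 - 42 = 30
y3 = s (x1 - x3) - y1 mod 43 = 23 * (27 - 30) - 16 = 1

P + Q = (30, 1)


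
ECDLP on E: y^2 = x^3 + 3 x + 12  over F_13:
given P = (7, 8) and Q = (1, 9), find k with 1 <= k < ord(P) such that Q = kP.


Enumerate multiples of P until we hit Q = (1, 9):
  1P = (7, 8)
  2P = (3, 10)
  3P = (0, 8)
  4P = (6, 5)
  5P = (9, 12)
  6P = (1, 4)
  7P = (4, 7)
  8P = (5, 10)
  9P = (2, 0)
  10P = (5, 3)
  11P = (4, 6)
  12P = (1, 9)
Match found at i = 12.

k = 12


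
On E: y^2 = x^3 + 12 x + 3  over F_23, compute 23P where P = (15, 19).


k = 23 = 10111_2 (binary, LSB first: 11101)
Double-and-add from P = (15, 19):
  bit 0 = 1: acc = O + (15, 19) = (15, 19)
  bit 1 = 1: acc = (15, 19) + (5, 2) = (19, 11)
  bit 2 = 1: acc = (19, 11) + (16, 6) = (1, 19)
  bit 3 = 0: acc unchanged = (1, 19)
  bit 4 = 1: acc = (1, 19) + (22, 17) = (1, 4)

23P = (1, 4)


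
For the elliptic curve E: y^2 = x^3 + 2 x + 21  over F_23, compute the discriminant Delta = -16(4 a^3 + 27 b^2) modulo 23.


4 a^3 + 27 b^2 = 4*2^3 + 27*21^2 = 32 + 11907 = 11939
Delta = -16 * (11939) = -191024
Delta mod 23 = 14

Delta = 14 (mod 23)


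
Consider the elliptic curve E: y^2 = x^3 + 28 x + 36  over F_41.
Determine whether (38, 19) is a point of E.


Check whether y^2 = x^3 + 28 x + 36 (mod 41) for (x, y) = (38, 19).
LHS: y^2 = 19^2 mod 41 = 33
RHS: x^3 + 28 x + 36 = 38^3 + 28*38 + 36 mod 41 = 7
LHS != RHS

No, not on the curve


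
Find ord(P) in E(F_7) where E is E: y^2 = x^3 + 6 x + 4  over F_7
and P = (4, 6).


Compute successive multiples of P until we hit O:
  1P = (4, 6)
  2P = (0, 5)
  3P = (0, 2)
  4P = (4, 1)
  5P = O

ord(P) = 5


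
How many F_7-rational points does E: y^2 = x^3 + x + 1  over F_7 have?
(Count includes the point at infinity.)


For each x in F_7, count y with y^2 = x^3 + 1 x + 1 mod 7:
  x = 0: RHS = 1, y in [1, 6]  -> 2 point(s)
  x = 2: RHS = 4, y in [2, 5]  -> 2 point(s)
Affine points: 4. Add the point at infinity: total = 5.

#E(F_7) = 5


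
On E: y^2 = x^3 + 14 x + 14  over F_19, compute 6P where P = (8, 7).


k = 6 = 110_2 (binary, LSB first: 011)
Double-and-add from P = (8, 7):
  bit 0 = 0: acc unchanged = O
  bit 1 = 1: acc = O + (14, 16) = (14, 16)
  bit 2 = 1: acc = (14, 16) + (11, 6) = (3, 8)

6P = (3, 8)


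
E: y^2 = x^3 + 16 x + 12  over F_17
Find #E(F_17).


For each x in F_17, count y with y^2 = x^3 + 16 x + 12 mod 17:
  x = 2: RHS = 1, y in [1, 16]  -> 2 point(s)
  x = 3: RHS = 2, y in [6, 11]  -> 2 point(s)
  x = 4: RHS = 4, y in [2, 15]  -> 2 point(s)
  x = 5: RHS = 13, y in [8, 9]  -> 2 point(s)
  x = 6: RHS = 1, y in [1, 16]  -> 2 point(s)
  x = 7: RHS = 8, y in [5, 12]  -> 2 point(s)
  x = 9: RHS = 1, y in [1, 16]  -> 2 point(s)
  x = 10: RHS = 16, y in [4, 13]  -> 2 point(s)
Affine points: 16. Add the point at infinity: total = 17.

#E(F_17) = 17


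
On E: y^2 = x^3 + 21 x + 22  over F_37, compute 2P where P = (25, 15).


Doubling: s = (3 x1^2 + a) / (2 y1)
s = (3*25^2 + 21) / (2*15) mod 37 = 4
x3 = s^2 - 2 x1 mod 37 = 4^2 - 2*25 = 3
y3 = s (x1 - x3) - y1 mod 37 = 4 * (25 - 3) - 15 = 36

2P = (3, 36)


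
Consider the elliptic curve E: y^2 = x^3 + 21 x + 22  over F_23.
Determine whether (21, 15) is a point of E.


Check whether y^2 = x^3 + 21 x + 22 (mod 23) for (x, y) = (21, 15).
LHS: y^2 = 15^2 mod 23 = 18
RHS: x^3 + 21 x + 22 = 21^3 + 21*21 + 22 mod 23 = 18
LHS = RHS

Yes, on the curve


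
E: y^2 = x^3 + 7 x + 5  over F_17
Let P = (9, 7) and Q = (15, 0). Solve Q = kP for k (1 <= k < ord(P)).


Enumerate multiples of P until we hit Q = (15, 0):
  1P = (9, 7)
  2P = (15, 0)
Match found at i = 2.

k = 2


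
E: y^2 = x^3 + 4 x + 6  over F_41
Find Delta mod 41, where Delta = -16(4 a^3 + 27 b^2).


4 a^3 + 27 b^2 = 4*4^3 + 27*6^2 = 256 + 972 = 1228
Delta = -16 * (1228) = -19648
Delta mod 41 = 32

Delta = 32 (mod 41)


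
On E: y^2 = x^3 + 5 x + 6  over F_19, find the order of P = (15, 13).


Compute successive multiples of P until we hit O:
  1P = (15, 13)
  2P = (6, 9)
  3P = (5, 2)
  4P = (8, 8)
  5P = (0, 14)
  6P = (10, 12)
  7P = (10, 7)
  8P = (0, 5)
  ... (continuing to 13P)
  13P = O

ord(P) = 13


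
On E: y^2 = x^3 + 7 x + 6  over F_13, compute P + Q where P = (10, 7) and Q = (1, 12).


P != Q, so use the chord formula.
s = (y2 - y1) / (x2 - x1) = (5) / (4) mod 13 = 11
x3 = s^2 - x1 - x2 mod 13 = 11^2 - 10 - 1 = 6
y3 = s (x1 - x3) - y1 mod 13 = 11 * (10 - 6) - 7 = 11

P + Q = (6, 11)


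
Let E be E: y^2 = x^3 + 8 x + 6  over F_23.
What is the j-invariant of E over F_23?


Delta = -16(4 a^3 + 27 b^2) mod 23 = 3
-1728 * (4 a)^3 = -1728 * (4*8)^3 mod 23 = 21
j = 21 * 3^(-1) mod 23 = 7

j = 7 (mod 23)


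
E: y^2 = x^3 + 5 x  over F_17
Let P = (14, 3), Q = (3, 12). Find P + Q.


P != Q, so use the chord formula.
s = (y2 - y1) / (x2 - x1) = (9) / (6) mod 17 = 10
x3 = s^2 - x1 - x2 mod 17 = 10^2 - 14 - 3 = 15
y3 = s (x1 - x3) - y1 mod 17 = 10 * (14 - 15) - 3 = 4

P + Q = (15, 4)


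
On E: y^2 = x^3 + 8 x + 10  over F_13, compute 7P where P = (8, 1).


k = 7 = 111_2 (binary, LSB first: 111)
Double-and-add from P = (8, 1):
  bit 0 = 1: acc = O + (8, 1) = (8, 1)
  bit 1 = 1: acc = (8, 1) + (0, 6) = (6, 1)
  bit 2 = 1: acc = (6, 1) + (12, 12) = (11, 5)

7P = (11, 5)


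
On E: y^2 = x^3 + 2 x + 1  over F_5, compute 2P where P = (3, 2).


Doubling: s = (3 x1^2 + a) / (2 y1)
s = (3*3^2 + 2) / (2*2) mod 5 = 1
x3 = s^2 - 2 x1 mod 5 = 1^2 - 2*3 = 0
y3 = s (x1 - x3) - y1 mod 5 = 1 * (3 - 0) - 2 = 1

2P = (0, 1)


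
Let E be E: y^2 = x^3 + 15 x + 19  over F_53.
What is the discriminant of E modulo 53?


4 a^3 + 27 b^2 = 4*15^3 + 27*19^2 = 13500 + 9747 = 23247
Delta = -16 * (23247) = -371952
Delta mod 53 = 2

Delta = 2 (mod 53)


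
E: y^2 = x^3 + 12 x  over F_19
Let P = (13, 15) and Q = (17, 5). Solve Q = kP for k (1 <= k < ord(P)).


Enumerate multiples of P until we hit Q = (17, 5):
  1P = (13, 15)
  2P = (9, 1)
  3P = (14, 10)
  4P = (17, 5)
Match found at i = 4.

k = 4


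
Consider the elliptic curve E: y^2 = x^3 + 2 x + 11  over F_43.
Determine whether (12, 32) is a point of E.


Check whether y^2 = x^3 + 2 x + 11 (mod 43) for (x, y) = (12, 32).
LHS: y^2 = 32^2 mod 43 = 35
RHS: x^3 + 2 x + 11 = 12^3 + 2*12 + 11 mod 43 = 0
LHS != RHS

No, not on the curve


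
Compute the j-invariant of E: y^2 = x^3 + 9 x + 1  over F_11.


Delta = -16(4 a^3 + 27 b^2) mod 11 = 3
-1728 * (4 a)^3 = -1728 * (4*9)^3 mod 11 = 6
j = 6 * 3^(-1) mod 11 = 2

j = 2 (mod 11)


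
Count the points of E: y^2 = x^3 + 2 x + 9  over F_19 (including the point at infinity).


For each x in F_19, count y with y^2 = x^3 + 2 x + 9 mod 19:
  x = 0: RHS = 9, y in [3, 16]  -> 2 point(s)
  x = 3: RHS = 4, y in [2, 17]  -> 2 point(s)
  x = 4: RHS = 5, y in [9, 10]  -> 2 point(s)
  x = 5: RHS = 11, y in [7, 12]  -> 2 point(s)
  x = 6: RHS = 9, y in [3, 16]  -> 2 point(s)
  x = 7: RHS = 5, y in [9, 10]  -> 2 point(s)
  x = 8: RHS = 5, y in [9, 10]  -> 2 point(s)
  x = 13: RHS = 9, y in [3, 16]  -> 2 point(s)
  x = 14: RHS = 7, y in [8, 11]  -> 2 point(s)
  x = 17: RHS = 16, y in [4, 15]  -> 2 point(s)
  x = 18: RHS = 6, y in [5, 14]  -> 2 point(s)
Affine points: 22. Add the point at infinity: total = 23.

#E(F_19) = 23


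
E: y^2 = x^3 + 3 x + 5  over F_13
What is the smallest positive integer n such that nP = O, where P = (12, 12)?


Compute successive multiples of P until we hit O:
  1P = (12, 12)
  2P = (11, 11)
  3P = (4, 9)
  4P = (1, 10)
  5P = (1, 3)
  6P = (4, 4)
  7P = (11, 2)
  8P = (12, 1)
  ... (continuing to 9P)
  9P = O

ord(P) = 9


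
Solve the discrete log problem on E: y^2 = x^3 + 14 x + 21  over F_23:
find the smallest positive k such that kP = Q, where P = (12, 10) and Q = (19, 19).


Enumerate multiples of P until we hit Q = (19, 19):
  1P = (12, 10)
  2P = (8, 1)
  3P = (21, 10)
  4P = (13, 13)
  5P = (7, 5)
  6P = (5, 20)
  7P = (1, 17)
  8P = (22, 11)
  9P = (15, 15)
  10P = (9, 18)
  11P = (4, 7)
  12P = (19, 19)
Match found at i = 12.

k = 12


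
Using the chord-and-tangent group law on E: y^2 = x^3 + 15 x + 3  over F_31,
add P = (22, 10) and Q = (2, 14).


P != Q, so use the chord formula.
s = (y2 - y1) / (x2 - x1) = (4) / (11) mod 31 = 6
x3 = s^2 - x1 - x2 mod 31 = 6^2 - 22 - 2 = 12
y3 = s (x1 - x3) - y1 mod 31 = 6 * (22 - 12) - 10 = 19

P + Q = (12, 19)


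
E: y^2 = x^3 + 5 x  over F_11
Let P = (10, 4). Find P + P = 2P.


Doubling: s = (3 x1^2 + a) / (2 y1)
s = (3*10^2 + 5) / (2*4) mod 11 = 1
x3 = s^2 - 2 x1 mod 11 = 1^2 - 2*10 = 3
y3 = s (x1 - x3) - y1 mod 11 = 1 * (10 - 3) - 4 = 3

2P = (3, 3)


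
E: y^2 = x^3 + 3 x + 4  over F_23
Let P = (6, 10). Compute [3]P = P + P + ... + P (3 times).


k = 3 = 11_2 (binary, LSB first: 11)
Double-and-add from P = (6, 10):
  bit 0 = 1: acc = O + (6, 10) = (6, 10)
  bit 1 = 1: acc = (6, 10) + (0, 21) = (21, 6)

3P = (21, 6)


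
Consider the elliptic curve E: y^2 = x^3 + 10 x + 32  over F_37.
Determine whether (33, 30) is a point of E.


Check whether y^2 = x^3 + 10 x + 32 (mod 37) for (x, y) = (33, 30).
LHS: y^2 = 30^2 mod 37 = 12
RHS: x^3 + 10 x + 32 = 33^3 + 10*33 + 32 mod 37 = 2
LHS != RHS

No, not on the curve


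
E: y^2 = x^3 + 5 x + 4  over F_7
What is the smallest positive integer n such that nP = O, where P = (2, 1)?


Compute successive multiples of P until we hit O:
  1P = (2, 1)
  2P = (0, 2)
  3P = (0, 5)
  4P = (2, 6)
  5P = O

ord(P) = 5


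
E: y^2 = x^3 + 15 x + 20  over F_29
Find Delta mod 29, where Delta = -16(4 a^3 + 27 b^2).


4 a^3 + 27 b^2 = 4*15^3 + 27*20^2 = 13500 + 10800 = 24300
Delta = -16 * (24300) = -388800
Delta mod 29 = 3

Delta = 3 (mod 29)


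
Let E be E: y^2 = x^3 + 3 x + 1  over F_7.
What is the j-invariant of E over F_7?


Delta = -16(4 a^3 + 27 b^2) mod 7 = 3
-1728 * (4 a)^3 = -1728 * (4*3)^3 mod 7 = 6
j = 6 * 3^(-1) mod 7 = 2

j = 2 (mod 7)


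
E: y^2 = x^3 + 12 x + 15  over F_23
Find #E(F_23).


For each x in F_23, count y with y^2 = x^3 + 12 x + 15 mod 23:
  x = 2: RHS = 1, y in [1, 22]  -> 2 point(s)
  x = 3: RHS = 9, y in [3, 20]  -> 2 point(s)
  x = 4: RHS = 12, y in [9, 14]  -> 2 point(s)
  x = 5: RHS = 16, y in [4, 19]  -> 2 point(s)
  x = 6: RHS = 4, y in [2, 21]  -> 2 point(s)
  x = 8: RHS = 2, y in [5, 18]  -> 2 point(s)
  x = 9: RHS = 1, y in [1, 22]  -> 2 point(s)
  x = 10: RHS = 8, y in [10, 13]  -> 2 point(s)
  x = 11: RHS = 6, y in [11, 12]  -> 2 point(s)
  x = 12: RHS = 1, y in [1, 22]  -> 2 point(s)
  x = 14: RHS = 6, y in [11, 12]  -> 2 point(s)
  x = 16: RHS = 2, y in [5, 18]  -> 2 point(s)
  x = 17: RHS = 3, y in [7, 16]  -> 2 point(s)
  x = 19: RHS = 18, y in [8, 15]  -> 2 point(s)
  x = 21: RHS = 6, y in [11, 12]  -> 2 point(s)
  x = 22: RHS = 2, y in [5, 18]  -> 2 point(s)
Affine points: 32. Add the point at infinity: total = 33.

#E(F_23) = 33


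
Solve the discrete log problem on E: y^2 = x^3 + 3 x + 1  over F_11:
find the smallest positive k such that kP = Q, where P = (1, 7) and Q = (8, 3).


Enumerate multiples of P until we hit Q = (8, 3):
  1P = (1, 7)
  2P = (2, 2)
  3P = (0, 10)
  4P = (8, 3)
Match found at i = 4.

k = 4


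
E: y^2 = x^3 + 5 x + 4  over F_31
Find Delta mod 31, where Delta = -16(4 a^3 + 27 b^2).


4 a^3 + 27 b^2 = 4*5^3 + 27*4^2 = 500 + 432 = 932
Delta = -16 * (932) = -14912
Delta mod 31 = 30

Delta = 30 (mod 31)


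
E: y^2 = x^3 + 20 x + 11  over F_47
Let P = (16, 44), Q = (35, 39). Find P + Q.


P != Q, so use the chord formula.
s = (y2 - y1) / (x2 - x1) = (42) / (19) mod 47 = 22
x3 = s^2 - x1 - x2 mod 47 = 22^2 - 16 - 35 = 10
y3 = s (x1 - x3) - y1 mod 47 = 22 * (16 - 10) - 44 = 41

P + Q = (10, 41)


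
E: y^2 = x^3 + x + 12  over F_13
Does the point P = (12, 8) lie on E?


Check whether y^2 = x^3 + 1 x + 12 (mod 13) for (x, y) = (12, 8).
LHS: y^2 = 8^2 mod 13 = 12
RHS: x^3 + 1 x + 12 = 12^3 + 1*12 + 12 mod 13 = 10
LHS != RHS

No, not on the curve


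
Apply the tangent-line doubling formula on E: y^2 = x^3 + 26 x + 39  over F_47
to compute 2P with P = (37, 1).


Doubling: s = (3 x1^2 + a) / (2 y1)
s = (3*37^2 + 26) / (2*1) mod 47 = 22
x3 = s^2 - 2 x1 mod 47 = 22^2 - 2*37 = 34
y3 = s (x1 - x3) - y1 mod 47 = 22 * (37 - 34) - 1 = 18

2P = (34, 18)


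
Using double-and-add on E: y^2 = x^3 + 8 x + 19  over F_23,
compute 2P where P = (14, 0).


k = 2 = 10_2 (binary, LSB first: 01)
Double-and-add from P = (14, 0):
  bit 0 = 0: acc unchanged = O
  bit 1 = 1: acc = O + O = O

2P = O


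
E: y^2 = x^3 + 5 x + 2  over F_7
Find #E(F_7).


For each x in F_7, count y with y^2 = x^3 + 5 x + 2 mod 7:
  x = 0: RHS = 2, y in [3, 4]  -> 2 point(s)
  x = 1: RHS = 1, y in [1, 6]  -> 2 point(s)
  x = 3: RHS = 2, y in [3, 4]  -> 2 point(s)
  x = 4: RHS = 2, y in [3, 4]  -> 2 point(s)
Affine points: 8. Add the point at infinity: total = 9.

#E(F_7) = 9


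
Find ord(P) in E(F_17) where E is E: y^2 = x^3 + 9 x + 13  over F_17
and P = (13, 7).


Compute successive multiples of P until we hit O:
  1P = (13, 7)
  2P = (12, 8)
  3P = (10, 7)
  4P = (11, 10)
  5P = (8, 11)
  6P = (15, 15)
  7P = (5, 8)
  8P = (3, 13)
  ... (continuing to 19P)
  19P = O

ord(P) = 19


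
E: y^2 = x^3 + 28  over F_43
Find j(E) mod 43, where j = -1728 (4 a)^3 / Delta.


Delta = -16(4 a^3 + 27 b^2) mod 43 = 23
-1728 * (4 a)^3 = -1728 * (4*0)^3 mod 43 = 0
j = 0 * 23^(-1) mod 43 = 0

j = 0 (mod 43)


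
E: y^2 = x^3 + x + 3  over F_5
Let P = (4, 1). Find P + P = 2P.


Doubling: s = (3 x1^2 + a) / (2 y1)
s = (3*4^2 + 1) / (2*1) mod 5 = 2
x3 = s^2 - 2 x1 mod 5 = 2^2 - 2*4 = 1
y3 = s (x1 - x3) - y1 mod 5 = 2 * (4 - 1) - 1 = 0

2P = (1, 0)


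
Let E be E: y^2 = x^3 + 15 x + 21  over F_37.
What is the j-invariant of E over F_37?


Delta = -16(4 a^3 + 27 b^2) mod 37 = 7
-1728 * (4 a)^3 = -1728 * (4*15)^3 mod 37 = 8
j = 8 * 7^(-1) mod 37 = 17

j = 17 (mod 37)


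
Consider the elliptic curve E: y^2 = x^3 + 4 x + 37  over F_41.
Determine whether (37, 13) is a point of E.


Check whether y^2 = x^3 + 4 x + 37 (mod 41) for (x, y) = (37, 13).
LHS: y^2 = 13^2 mod 41 = 5
RHS: x^3 + 4 x + 37 = 37^3 + 4*37 + 37 mod 41 = 39
LHS != RHS

No, not on the curve


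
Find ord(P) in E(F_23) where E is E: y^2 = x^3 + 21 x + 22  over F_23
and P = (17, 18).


Compute successive multiples of P until we hit O:
  1P = (17, 18)
  2P = (2, 7)
  3P = (12, 1)
  4P = (12, 22)
  5P = (2, 16)
  6P = (17, 5)
  7P = O

ord(P) = 7


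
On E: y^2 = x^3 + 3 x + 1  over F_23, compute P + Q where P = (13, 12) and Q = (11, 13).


P != Q, so use the chord formula.
s = (y2 - y1) / (x2 - x1) = (1) / (21) mod 23 = 11
x3 = s^2 - x1 - x2 mod 23 = 11^2 - 13 - 11 = 5
y3 = s (x1 - x3) - y1 mod 23 = 11 * (13 - 5) - 12 = 7

P + Q = (5, 7)


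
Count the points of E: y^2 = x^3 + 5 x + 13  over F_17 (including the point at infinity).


For each x in F_17, count y with y^2 = x^3 + 5 x + 13 mod 17:
  x = 0: RHS = 13, y in [8, 9]  -> 2 point(s)
  x = 1: RHS = 2, y in [6, 11]  -> 2 point(s)
  x = 3: RHS = 4, y in [2, 15]  -> 2 point(s)
  x = 6: RHS = 4, y in [2, 15]  -> 2 point(s)
  x = 7: RHS = 0, y in [0]  -> 1 point(s)
  x = 8: RHS = 4, y in [2, 15]  -> 2 point(s)
  x = 10: RHS = 9, y in [3, 14]  -> 2 point(s)
  x = 12: RHS = 16, y in [4, 13]  -> 2 point(s)
Affine points: 15. Add the point at infinity: total = 16.

#E(F_17) = 16


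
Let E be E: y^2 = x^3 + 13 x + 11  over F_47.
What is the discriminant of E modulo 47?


4 a^3 + 27 b^2 = 4*13^3 + 27*11^2 = 8788 + 3267 = 12055
Delta = -16 * (12055) = -192880
Delta mod 47 = 8

Delta = 8 (mod 47)


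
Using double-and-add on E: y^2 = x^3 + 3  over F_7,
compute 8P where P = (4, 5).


k = 8 = 1000_2 (binary, LSB first: 0001)
Double-and-add from P = (4, 5):
  bit 0 = 0: acc unchanged = O
  bit 1 = 0: acc unchanged = O
  bit 2 = 0: acc unchanged = O
  bit 3 = 1: acc = O + (5, 3) = (5, 3)

8P = (5, 3)


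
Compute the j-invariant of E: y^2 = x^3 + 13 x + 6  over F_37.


Delta = -16(4 a^3 + 27 b^2) mod 37 = 17
-1728 * (4 a)^3 = -1728 * (4*13)^3 mod 37 = 14
j = 14 * 17^(-1) mod 37 = 3

j = 3 (mod 37)


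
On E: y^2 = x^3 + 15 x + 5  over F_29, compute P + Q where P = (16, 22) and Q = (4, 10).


P != Q, so use the chord formula.
s = (y2 - y1) / (x2 - x1) = (17) / (17) mod 29 = 1
x3 = s^2 - x1 - x2 mod 29 = 1^2 - 16 - 4 = 10
y3 = s (x1 - x3) - y1 mod 29 = 1 * (16 - 10) - 22 = 13

P + Q = (10, 13)


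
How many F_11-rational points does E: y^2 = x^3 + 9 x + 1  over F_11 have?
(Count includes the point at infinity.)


For each x in F_11, count y with y^2 = x^3 + 9 x + 1 mod 11:
  x = 0: RHS = 1, y in [1, 10]  -> 2 point(s)
  x = 1: RHS = 0, y in [0]  -> 1 point(s)
  x = 2: RHS = 5, y in [4, 7]  -> 2 point(s)
  x = 3: RHS = 0, y in [0]  -> 1 point(s)
  x = 7: RHS = 0, y in [0]  -> 1 point(s)
Affine points: 7. Add the point at infinity: total = 8.

#E(F_11) = 8


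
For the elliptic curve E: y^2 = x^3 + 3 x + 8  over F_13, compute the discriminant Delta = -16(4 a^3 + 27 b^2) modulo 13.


4 a^3 + 27 b^2 = 4*3^3 + 27*8^2 = 108 + 1728 = 1836
Delta = -16 * (1836) = -29376
Delta mod 13 = 4

Delta = 4 (mod 13)


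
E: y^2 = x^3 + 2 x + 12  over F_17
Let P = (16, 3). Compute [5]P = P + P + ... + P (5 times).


k = 5 = 101_2 (binary, LSB first: 101)
Double-and-add from P = (16, 3):
  bit 0 = 1: acc = O + (16, 3) = (16, 3)
  bit 1 = 0: acc unchanged = (16, 3)
  bit 2 = 1: acc = (16, 3) + (13, 5) = (13, 12)

5P = (13, 12)


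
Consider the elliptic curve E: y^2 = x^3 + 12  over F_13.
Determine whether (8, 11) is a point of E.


Check whether y^2 = x^3 + 0 x + 12 (mod 13) for (x, y) = (8, 11).
LHS: y^2 = 11^2 mod 13 = 4
RHS: x^3 + 0 x + 12 = 8^3 + 0*8 + 12 mod 13 = 4
LHS = RHS

Yes, on the curve


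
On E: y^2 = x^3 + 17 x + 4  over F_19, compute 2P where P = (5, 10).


Doubling: s = (3 x1^2 + a) / (2 y1)
s = (3*5^2 + 17) / (2*10) mod 19 = 16
x3 = s^2 - 2 x1 mod 19 = 16^2 - 2*5 = 18
y3 = s (x1 - x3) - y1 mod 19 = 16 * (5 - 18) - 10 = 10

2P = (18, 10)


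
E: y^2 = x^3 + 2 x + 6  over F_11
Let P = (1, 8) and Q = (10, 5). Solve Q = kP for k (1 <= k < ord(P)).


Enumerate multiples of P until we hit Q = (10, 5):
  1P = (1, 8)
  2P = (10, 5)
Match found at i = 2.

k = 2


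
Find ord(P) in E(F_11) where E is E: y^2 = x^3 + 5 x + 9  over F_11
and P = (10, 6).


Compute successive multiples of P until we hit O:
  1P = (10, 6)
  2P = (0, 8)
  3P = (5, 4)
  4P = (1, 2)
  5P = (4, 4)
  6P = (2, 4)
  7P = (8, 0)
  8P = (2, 7)
  ... (continuing to 14P)
  14P = O

ord(P) = 14


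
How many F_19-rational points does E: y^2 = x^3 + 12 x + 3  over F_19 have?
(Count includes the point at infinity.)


For each x in F_19, count y with y^2 = x^3 + 12 x + 3 mod 19:
  x = 1: RHS = 16, y in [4, 15]  -> 2 point(s)
  x = 2: RHS = 16, y in [4, 15]  -> 2 point(s)
  x = 3: RHS = 9, y in [3, 16]  -> 2 point(s)
  x = 4: RHS = 1, y in [1, 18]  -> 2 point(s)
  x = 5: RHS = 17, y in [6, 13]  -> 2 point(s)
  x = 6: RHS = 6, y in [5, 14]  -> 2 point(s)
  x = 9: RHS = 4, y in [2, 17]  -> 2 point(s)
  x = 13: RHS = 0, y in [0]  -> 1 point(s)
  x = 15: RHS = 5, y in [9, 10]  -> 2 point(s)
  x = 16: RHS = 16, y in [4, 15]  -> 2 point(s)
  x = 17: RHS = 9, y in [3, 16]  -> 2 point(s)
  x = 18: RHS = 9, y in [3, 16]  -> 2 point(s)
Affine points: 23. Add the point at infinity: total = 24.

#E(F_19) = 24


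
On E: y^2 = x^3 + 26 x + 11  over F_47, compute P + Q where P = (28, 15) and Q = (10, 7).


P != Q, so use the chord formula.
s = (y2 - y1) / (x2 - x1) = (39) / (29) mod 47 = 37
x3 = s^2 - x1 - x2 mod 47 = 37^2 - 28 - 10 = 15
y3 = s (x1 - x3) - y1 mod 47 = 37 * (28 - 15) - 15 = 43

P + Q = (15, 43)


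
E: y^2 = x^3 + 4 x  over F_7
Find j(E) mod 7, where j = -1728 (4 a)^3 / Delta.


Delta = -16(4 a^3 + 27 b^2) mod 7 = 6
-1728 * (4 a)^3 = -1728 * (4*4)^3 mod 7 = 1
j = 1 * 6^(-1) mod 7 = 6

j = 6 (mod 7)


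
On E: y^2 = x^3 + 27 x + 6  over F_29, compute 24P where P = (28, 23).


k = 24 = 11000_2 (binary, LSB first: 00011)
Double-and-add from P = (28, 23):
  bit 0 = 0: acc unchanged = O
  bit 1 = 0: acc unchanged = O
  bit 2 = 0: acc unchanged = O
  bit 3 = 1: acc = O + (6, 6) = (6, 6)
  bit 4 = 1: acc = (6, 6) + (4, 2) = (23, 18)

24P = (23, 18)


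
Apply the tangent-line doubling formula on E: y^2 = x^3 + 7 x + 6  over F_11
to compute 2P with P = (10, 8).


Doubling: s = (3 x1^2 + a) / (2 y1)
s = (3*10^2 + 7) / (2*8) mod 11 = 2
x3 = s^2 - 2 x1 mod 11 = 2^2 - 2*10 = 6
y3 = s (x1 - x3) - y1 mod 11 = 2 * (10 - 6) - 8 = 0

2P = (6, 0)


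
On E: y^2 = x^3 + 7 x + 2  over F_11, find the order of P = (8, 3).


Compute successive multiples of P until we hit O:
  1P = (8, 3)
  2P = (10, 4)
  3P = (7, 3)
  4P = (7, 8)
  5P = (10, 7)
  6P = (8, 8)
  7P = O

ord(P) = 7


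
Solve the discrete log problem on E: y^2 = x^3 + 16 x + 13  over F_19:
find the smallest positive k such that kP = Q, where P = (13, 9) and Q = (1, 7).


Enumerate multiples of P until we hit Q = (1, 7):
  1P = (13, 9)
  2P = (17, 12)
  3P = (5, 16)
  4P = (8, 8)
  5P = (14, 6)
  6P = (1, 12)
  7P = (11, 0)
  8P = (1, 7)
Match found at i = 8.

k = 8


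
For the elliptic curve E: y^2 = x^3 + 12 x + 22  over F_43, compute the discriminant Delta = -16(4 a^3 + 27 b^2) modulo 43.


4 a^3 + 27 b^2 = 4*12^3 + 27*22^2 = 6912 + 13068 = 19980
Delta = -16 * (19980) = -319680
Delta mod 43 = 25

Delta = 25 (mod 43)


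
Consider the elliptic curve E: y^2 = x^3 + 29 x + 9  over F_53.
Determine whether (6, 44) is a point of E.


Check whether y^2 = x^3 + 29 x + 9 (mod 53) for (x, y) = (6, 44).
LHS: y^2 = 44^2 mod 53 = 28
RHS: x^3 + 29 x + 9 = 6^3 + 29*6 + 9 mod 53 = 28
LHS = RHS

Yes, on the curve


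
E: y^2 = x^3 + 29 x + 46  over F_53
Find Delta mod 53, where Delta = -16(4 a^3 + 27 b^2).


4 a^3 + 27 b^2 = 4*29^3 + 27*46^2 = 97556 + 57132 = 154688
Delta = -16 * (154688) = -2475008
Delta mod 53 = 39

Delta = 39 (mod 53)


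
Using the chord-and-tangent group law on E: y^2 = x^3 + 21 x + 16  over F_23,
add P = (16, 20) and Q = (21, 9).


P != Q, so use the chord formula.
s = (y2 - y1) / (x2 - x1) = (12) / (5) mod 23 = 7
x3 = s^2 - x1 - x2 mod 23 = 7^2 - 16 - 21 = 12
y3 = s (x1 - x3) - y1 mod 23 = 7 * (16 - 12) - 20 = 8

P + Q = (12, 8)


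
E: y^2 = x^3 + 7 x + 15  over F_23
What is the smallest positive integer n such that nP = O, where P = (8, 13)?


Compute successive multiples of P until we hit O:
  1P = (8, 13)
  2P = (9, 5)
  3P = (1, 0)
  4P = (9, 18)
  5P = (8, 10)
  6P = O

ord(P) = 6


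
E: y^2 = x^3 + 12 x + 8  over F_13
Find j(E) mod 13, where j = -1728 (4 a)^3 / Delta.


Delta = -16(4 a^3 + 27 b^2) mod 13 = 2
-1728 * (4 a)^3 = -1728 * (4*12)^3 mod 13 = 1
j = 1 * 2^(-1) mod 13 = 7

j = 7 (mod 13)


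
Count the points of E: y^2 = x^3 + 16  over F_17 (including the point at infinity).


For each x in F_17, count y with y^2 = x^3 + 0 x + 16 mod 17:
  x = 0: RHS = 16, y in [4, 13]  -> 2 point(s)
  x = 1: RHS = 0, y in [0]  -> 1 point(s)
  x = 3: RHS = 9, y in [3, 14]  -> 2 point(s)
  x = 7: RHS = 2, y in [6, 11]  -> 2 point(s)
  x = 8: RHS = 1, y in [1, 16]  -> 2 point(s)
  x = 10: RHS = 13, y in [8, 9]  -> 2 point(s)
  x = 11: RHS = 4, y in [2, 15]  -> 2 point(s)
  x = 15: RHS = 8, y in [5, 12]  -> 2 point(s)
  x = 16: RHS = 15, y in [7, 10]  -> 2 point(s)
Affine points: 17. Add the point at infinity: total = 18.

#E(F_17) = 18


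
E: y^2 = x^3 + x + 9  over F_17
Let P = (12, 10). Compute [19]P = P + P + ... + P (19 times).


k = 19 = 10011_2 (binary, LSB first: 11001)
Double-and-add from P = (12, 10):
  bit 0 = 1: acc = O + (12, 10) = (12, 10)
  bit 1 = 1: acc = (12, 10) + (2, 11) = (11, 12)
  bit 2 = 0: acc unchanged = (11, 12)
  bit 3 = 0: acc unchanged = (11, 12)
  bit 4 = 1: acc = (11, 12) + (9, 4) = (13, 14)

19P = (13, 14)
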